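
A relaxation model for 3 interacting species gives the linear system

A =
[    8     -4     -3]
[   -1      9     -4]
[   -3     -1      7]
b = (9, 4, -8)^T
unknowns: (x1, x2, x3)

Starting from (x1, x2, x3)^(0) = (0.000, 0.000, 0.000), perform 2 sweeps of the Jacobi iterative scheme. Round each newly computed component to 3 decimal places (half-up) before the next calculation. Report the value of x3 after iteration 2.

Iteration 1:
  x1 = (9 - (-4)·0.000 - (-3)·0.000) / (8) = 1.125
  x2 = (4 - (-1)·0.000 - (-4)·0.000) / (9) = 0.444
  x3 = (-8 - (-3)·0.000 - (-1)·0.000) / (7) = -1.143
Iteration 2:
  x1 = (9 - (-4)·0.444 - (-3)·-1.143) / (8) = 0.918
  x2 = (4 - (-1)·1.125 - (-4)·-1.143) / (9) = 0.061
  x3 = (-8 - (-3)·1.125 - (-1)·0.444) / (7) = -0.597

-0.597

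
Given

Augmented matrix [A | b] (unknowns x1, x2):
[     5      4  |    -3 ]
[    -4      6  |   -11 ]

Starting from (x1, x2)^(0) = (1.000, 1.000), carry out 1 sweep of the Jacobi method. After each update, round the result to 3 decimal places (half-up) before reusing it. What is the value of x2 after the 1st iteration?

-1.167

Iteration 1:
  x1 = (-3 - (4)·1.000) / (5) = -1.400
  x2 = (-11 - (-4)·1.000) / (6) = -1.167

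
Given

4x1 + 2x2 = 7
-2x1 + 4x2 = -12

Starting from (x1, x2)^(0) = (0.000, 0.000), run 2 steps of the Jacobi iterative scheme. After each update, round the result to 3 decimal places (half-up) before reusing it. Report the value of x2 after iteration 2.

-2.125

Iteration 1:
  x1 = (7 - (2)·0.000) / (4) = 1.750
  x2 = (-12 - (-2)·0.000) / (4) = -3.000
Iteration 2:
  x1 = (7 - (2)·-3.000) / (4) = 3.250
  x2 = (-12 - (-2)·1.750) / (4) = -2.125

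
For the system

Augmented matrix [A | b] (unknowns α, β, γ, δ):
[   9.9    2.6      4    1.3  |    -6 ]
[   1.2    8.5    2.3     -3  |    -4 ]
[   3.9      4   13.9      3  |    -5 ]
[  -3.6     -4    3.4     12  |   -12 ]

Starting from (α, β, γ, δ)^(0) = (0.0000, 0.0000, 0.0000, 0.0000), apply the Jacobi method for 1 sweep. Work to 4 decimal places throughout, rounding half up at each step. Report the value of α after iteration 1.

-0.6061

Iteration 1:
  α = (-6 - (2.6)·0.0000 - (4)·0.0000 - (1.3)·0.0000) / (9.9) = -0.6061
  β = (-4 - (1.2)·0.0000 - (2.3)·0.0000 - (-3)·0.0000) / (8.5) = -0.4706
  γ = (-5 - (3.9)·0.0000 - (4)·0.0000 - (3)·0.0000) / (13.9) = -0.3597
  δ = (-12 - (-3.6)·0.0000 - (-4)·0.0000 - (3.4)·0.0000) / (12) = -1.0000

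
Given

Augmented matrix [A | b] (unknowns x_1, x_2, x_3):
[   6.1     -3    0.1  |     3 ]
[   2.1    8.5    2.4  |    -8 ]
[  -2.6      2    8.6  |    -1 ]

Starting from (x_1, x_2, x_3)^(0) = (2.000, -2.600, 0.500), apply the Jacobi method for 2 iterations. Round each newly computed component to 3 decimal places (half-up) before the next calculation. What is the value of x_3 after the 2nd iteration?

Iteration 1:
  x_1 = (3 - (-3)·-2.600 - (0.1)·0.500) / (6.1) = -0.795
  x_2 = (-8 - (2.1)·2.000 - (2.4)·0.500) / (8.5) = -1.576
  x_3 = (-1 - (-2.6)·2.000 - (2)·-2.600) / (8.6) = 1.093
Iteration 2:
  x_1 = (3 - (-3)·-1.576 - (0.1)·1.093) / (6.1) = -0.301
  x_2 = (-8 - (2.1)·-0.795 - (2.4)·1.093) / (8.5) = -1.053
  x_3 = (-1 - (-2.6)·-0.795 - (2)·-1.576) / (8.6) = 0.010

0.010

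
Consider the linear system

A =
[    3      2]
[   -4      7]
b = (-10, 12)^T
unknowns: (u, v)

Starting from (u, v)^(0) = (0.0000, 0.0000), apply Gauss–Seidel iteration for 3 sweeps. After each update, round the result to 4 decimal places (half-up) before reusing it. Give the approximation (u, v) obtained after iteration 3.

(-3.2547, -0.1455)

Iteration 1:
  u = (-10 - (2)·0.0000) / (3) = -3.3333
  v = (12 - (-4)·-3.3333) / (7) = -0.1905
Iteration 2:
  u = (-10 - (2)·-0.1905) / (3) = -3.2063
  v = (12 - (-4)·-3.2063) / (7) = -0.1179
Iteration 3:
  u = (-10 - (2)·-0.1179) / (3) = -3.2547
  v = (12 - (-4)·-3.2547) / (7) = -0.1455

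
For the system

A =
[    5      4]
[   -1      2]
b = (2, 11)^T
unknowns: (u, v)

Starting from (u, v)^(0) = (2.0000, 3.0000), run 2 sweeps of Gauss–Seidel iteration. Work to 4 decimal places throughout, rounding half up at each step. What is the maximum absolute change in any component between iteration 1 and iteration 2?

1.2000

Iteration 1:
  u = (2 - (4)·3.0000) / (5) = -2.0000
  v = (11 - (-1)·-2.0000) / (2) = 4.5000
Iteration 2:
  u = (2 - (4)·4.5000) / (5) = -3.2000
  v = (11 - (-1)·-3.2000) / (2) = 3.9000
Change: (-1.2000, -0.6000) → max |·| = 1.2000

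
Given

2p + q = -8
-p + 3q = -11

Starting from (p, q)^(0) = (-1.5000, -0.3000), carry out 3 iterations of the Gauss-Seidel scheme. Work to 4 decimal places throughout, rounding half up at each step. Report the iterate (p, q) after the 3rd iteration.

(-1.9125, -4.3042)

Iteration 1:
  p = (-8 - (1)·-0.3000) / (2) = -3.8500
  q = (-11 - (-1)·-3.8500) / (3) = -4.9500
Iteration 2:
  p = (-8 - (1)·-4.9500) / (2) = -1.5250
  q = (-11 - (-1)·-1.5250) / (3) = -4.1750
Iteration 3:
  p = (-8 - (1)·-4.1750) / (2) = -1.9125
  q = (-11 - (-1)·-1.9125) / (3) = -4.3042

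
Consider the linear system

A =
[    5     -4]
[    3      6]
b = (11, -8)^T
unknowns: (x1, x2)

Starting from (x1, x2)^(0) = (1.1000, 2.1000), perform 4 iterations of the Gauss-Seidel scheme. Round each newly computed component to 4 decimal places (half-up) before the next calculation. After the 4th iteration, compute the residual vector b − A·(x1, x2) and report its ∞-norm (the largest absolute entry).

1.3758

Iteration 1:
  x1 = (11 - (-4)·2.1000) / (5) = 3.8800
  x2 = (-8 - (3)·3.8800) / (6) = -3.2733
Iteration 2:
  x1 = (11 - (-4)·-3.2733) / (5) = -0.4186
  x2 = (-8 - (3)·-0.4186) / (6) = -1.1240
Iteration 3:
  x1 = (11 - (-4)·-1.1240) / (5) = 1.3008
  x2 = (-8 - (3)·1.3008) / (6) = -1.9837
Iteration 4:
  x1 = (11 - (-4)·-1.9837) / (5) = 0.6130
  x2 = (-8 - (3)·0.6130) / (6) = -1.6398
Residual b − A·x = (1.3758, -0.0002); ∞-norm = 1.3758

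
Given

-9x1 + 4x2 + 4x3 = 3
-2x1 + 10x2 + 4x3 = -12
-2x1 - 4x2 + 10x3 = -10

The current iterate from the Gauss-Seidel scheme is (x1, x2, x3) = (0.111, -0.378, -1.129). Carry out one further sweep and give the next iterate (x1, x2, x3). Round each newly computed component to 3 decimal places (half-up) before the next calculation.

(-1.003, -0.949, -1.580)

One sweep:
  x1 = (3 - (4)·-0.378 - (4)·-1.129) / (-9) = -1.003
  x2 = (-12 - (-2)·-1.003 - (4)·-1.129) / (10) = -0.949
  x3 = (-10 - (-2)·-1.003 - (-4)·-0.949) / (10) = -1.580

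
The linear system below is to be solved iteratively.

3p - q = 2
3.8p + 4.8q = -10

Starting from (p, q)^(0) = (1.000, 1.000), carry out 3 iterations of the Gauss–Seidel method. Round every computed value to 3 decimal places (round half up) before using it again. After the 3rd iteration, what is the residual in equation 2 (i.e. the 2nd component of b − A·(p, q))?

-0.001

Iteration 1:
  p = (2 - (-1)·1.000) / (3) = 1.000
  q = (-10 - (3.8)·1.000) / (4.8) = -2.875
Iteration 2:
  p = (2 - (-1)·-2.875) / (3) = -0.292
  q = (-10 - (3.8)·-0.292) / (4.8) = -1.852
Iteration 3:
  p = (2 - (-1)·-1.852) / (3) = 0.049
  q = (-10 - (3.8)·0.049) / (4.8) = -2.122
Residual b − A·x = (-0.269, -0.001)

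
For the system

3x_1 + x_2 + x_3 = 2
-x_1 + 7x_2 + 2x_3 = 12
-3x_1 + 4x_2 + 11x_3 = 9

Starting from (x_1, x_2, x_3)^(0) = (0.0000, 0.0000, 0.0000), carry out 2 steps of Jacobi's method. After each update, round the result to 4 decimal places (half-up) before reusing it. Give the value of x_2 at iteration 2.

1.5758

Iteration 1:
  x_1 = (2 - (1)·0.0000 - (1)·0.0000) / (3) = 0.6667
  x_2 = (12 - (-1)·0.0000 - (2)·0.0000) / (7) = 1.7143
  x_3 = (9 - (-3)·0.0000 - (4)·0.0000) / (11) = 0.8182
Iteration 2:
  x_1 = (2 - (1)·1.7143 - (1)·0.8182) / (3) = -0.1775
  x_2 = (12 - (-1)·0.6667 - (2)·0.8182) / (7) = 1.5758
  x_3 = (9 - (-3)·0.6667 - (4)·1.7143) / (11) = 0.3766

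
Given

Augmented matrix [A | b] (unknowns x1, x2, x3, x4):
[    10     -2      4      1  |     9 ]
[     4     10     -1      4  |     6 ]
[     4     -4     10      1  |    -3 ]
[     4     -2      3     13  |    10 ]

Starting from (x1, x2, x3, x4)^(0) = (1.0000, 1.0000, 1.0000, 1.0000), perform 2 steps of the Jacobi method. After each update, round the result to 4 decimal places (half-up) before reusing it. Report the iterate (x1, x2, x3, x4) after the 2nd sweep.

Iteration 1:
  x1 = (9 - (-2)·1.0000 - (4)·1.0000 - (1)·1.0000) / (10) = 0.6000
  x2 = (6 - (4)·1.0000 - (-1)·1.0000 - (4)·1.0000) / (10) = -0.1000
  x3 = (-3 - (4)·1.0000 - (-4)·1.0000 - (1)·1.0000) / (10) = -0.4000
  x4 = (10 - (4)·1.0000 - (-2)·1.0000 - (3)·1.0000) / (13) = 0.3846
Iteration 2:
  x1 = (9 - (-2)·-0.1000 - (4)·-0.4000 - (1)·0.3846) / (10) = 1.0015
  x2 = (6 - (4)·0.6000 - (-1)·-0.4000 - (4)·0.3846) / (10) = 0.1662
  x3 = (-3 - (4)·0.6000 - (-4)·-0.1000 - (1)·0.3846) / (10) = -0.6185
  x4 = (10 - (4)·0.6000 - (-2)·-0.1000 - (3)·-0.4000) / (13) = 0.6615

(1.0015, 0.1662, -0.6185, 0.6615)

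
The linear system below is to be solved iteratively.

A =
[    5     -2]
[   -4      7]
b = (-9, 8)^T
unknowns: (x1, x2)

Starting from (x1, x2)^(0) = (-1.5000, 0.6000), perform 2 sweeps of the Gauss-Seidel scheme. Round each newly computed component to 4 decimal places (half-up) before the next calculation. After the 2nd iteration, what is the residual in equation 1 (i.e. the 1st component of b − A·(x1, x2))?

-0.1594

Iteration 1:
  x1 = (-9 - (-2)·0.6000) / (5) = -1.5600
  x2 = (8 - (-4)·-1.5600) / (7) = 0.2514
Iteration 2:
  x1 = (-9 - (-2)·0.2514) / (5) = -1.6994
  x2 = (8 - (-4)·-1.6994) / (7) = 0.1718
Residual b − A·x = (-0.1594, -0.0002)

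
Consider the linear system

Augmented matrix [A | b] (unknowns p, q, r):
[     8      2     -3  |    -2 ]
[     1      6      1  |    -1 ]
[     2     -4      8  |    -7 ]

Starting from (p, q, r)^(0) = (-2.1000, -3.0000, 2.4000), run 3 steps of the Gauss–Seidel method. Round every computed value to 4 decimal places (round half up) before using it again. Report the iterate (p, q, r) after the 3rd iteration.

(-0.5297, 0.0221, -0.7315)

Iteration 1:
  p = (-2 - (2)·-3.0000 - (-3)·2.4000) / (8) = 1.4000
  q = (-1 - (1)·1.4000 - (1)·2.4000) / (6) = -0.8000
  r = (-7 - (2)·1.4000 - (-4)·-0.8000) / (8) = -1.6250
Iteration 2:
  p = (-2 - (2)·-0.8000 - (-3)·-1.6250) / (8) = -0.6594
  q = (-1 - (1)·-0.6594 - (1)·-1.6250) / (6) = 0.2141
  r = (-7 - (2)·-0.6594 - (-4)·0.2141) / (8) = -0.6031
Iteration 3:
  p = (-2 - (2)·0.2141 - (-3)·-0.6031) / (8) = -0.5297
  q = (-1 - (1)·-0.5297 - (1)·-0.6031) / (6) = 0.0221
  r = (-7 - (2)·-0.5297 - (-4)·0.0221) / (8) = -0.7315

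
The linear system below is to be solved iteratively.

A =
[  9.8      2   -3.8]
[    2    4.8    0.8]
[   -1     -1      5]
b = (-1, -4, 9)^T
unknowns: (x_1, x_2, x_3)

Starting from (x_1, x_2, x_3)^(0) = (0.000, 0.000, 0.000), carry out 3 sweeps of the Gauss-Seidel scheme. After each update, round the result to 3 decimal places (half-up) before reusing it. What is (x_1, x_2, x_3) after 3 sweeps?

Iteration 1:
  x_1 = (-1 - (2)·0.000 - (-3.8)·0.000) / (9.8) = -0.102
  x_2 = (-4 - (2)·-0.102 - (0.8)·0.000) / (4.8) = -0.791
  x_3 = (9 - (-1)·-0.102 - (-1)·-0.791) / (5) = 1.621
Iteration 2:
  x_1 = (-1 - (2)·-0.791 - (-3.8)·1.621) / (9.8) = 0.688
  x_2 = (-4 - (2)·0.688 - (0.8)·1.621) / (4.8) = -1.390
  x_3 = (9 - (-1)·0.688 - (-1)·-1.390) / (5) = 1.660
Iteration 3:
  x_1 = (-1 - (2)·-1.390 - (-3.8)·1.660) / (9.8) = 0.825
  x_2 = (-4 - (2)·0.825 - (0.8)·1.660) / (4.8) = -1.454
  x_3 = (9 - (-1)·0.825 - (-1)·-1.454) / (5) = 1.674

(0.825, -1.454, 1.674)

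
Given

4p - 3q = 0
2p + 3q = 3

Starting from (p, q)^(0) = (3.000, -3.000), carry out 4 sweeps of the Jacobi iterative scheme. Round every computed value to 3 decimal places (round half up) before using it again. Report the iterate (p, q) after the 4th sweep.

(1.125, -0.250)

Iteration 1:
  p = (0 - (-3)·-3.000) / (4) = -2.250
  q = (3 - (2)·3.000) / (3) = -1.000
Iteration 2:
  p = (0 - (-3)·-1.000) / (4) = -0.750
  q = (3 - (2)·-2.250) / (3) = 2.500
Iteration 3:
  p = (0 - (-3)·2.500) / (4) = 1.875
  q = (3 - (2)·-0.750) / (3) = 1.500
Iteration 4:
  p = (0 - (-3)·1.500) / (4) = 1.125
  q = (3 - (2)·1.875) / (3) = -0.250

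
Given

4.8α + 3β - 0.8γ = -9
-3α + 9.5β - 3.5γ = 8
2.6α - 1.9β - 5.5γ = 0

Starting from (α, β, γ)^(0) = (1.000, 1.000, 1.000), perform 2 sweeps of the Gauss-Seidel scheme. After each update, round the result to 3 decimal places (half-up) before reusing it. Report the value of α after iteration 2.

Iteration 1:
  α = (-9 - (3)·1.000 - (-0.8)·1.000) / (4.8) = -2.333
  β = (8 - (-3)·-2.333 - (-3.5)·1.000) / (9.5) = 0.474
  γ = (0 - (2.6)·-2.333 - (-1.9)·0.474) / (-5.5) = -1.267
Iteration 2:
  α = (-9 - (3)·0.474 - (-0.8)·-1.267) / (4.8) = -2.382
  β = (8 - (-3)·-2.382 - (-3.5)·-1.267) / (9.5) = -0.377
  γ = (0 - (2.6)·-2.382 - (-1.9)·-0.377) / (-5.5) = -0.996

-2.382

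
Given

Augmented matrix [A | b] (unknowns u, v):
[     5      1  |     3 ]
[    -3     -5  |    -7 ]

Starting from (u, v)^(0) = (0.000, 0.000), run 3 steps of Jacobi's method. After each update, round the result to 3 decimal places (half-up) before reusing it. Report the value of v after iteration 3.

1.208

Iteration 1:
  u = (3 - (1)·0.000) / (5) = 0.600
  v = (-7 - (-3)·0.000) / (-5) = 1.400
Iteration 2:
  u = (3 - (1)·1.400) / (5) = 0.320
  v = (-7 - (-3)·0.600) / (-5) = 1.040
Iteration 3:
  u = (3 - (1)·1.040) / (5) = 0.392
  v = (-7 - (-3)·0.320) / (-5) = 1.208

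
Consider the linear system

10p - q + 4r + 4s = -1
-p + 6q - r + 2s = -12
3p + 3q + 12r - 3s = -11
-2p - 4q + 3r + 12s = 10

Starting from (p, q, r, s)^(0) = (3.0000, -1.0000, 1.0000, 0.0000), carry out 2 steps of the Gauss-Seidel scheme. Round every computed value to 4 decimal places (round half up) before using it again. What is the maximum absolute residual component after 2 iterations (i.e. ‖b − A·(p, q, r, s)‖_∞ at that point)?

Iteration 1:
  p = (-1 - (-1)·-1.0000 - (4)·1.0000 - (4)·0.0000) / (10) = -0.6000
  q = (-12 - (-1)·-0.6000 - (-1)·1.0000 - (2)·0.0000) / (6) = -1.9333
  r = (-11 - (3)·-0.6000 - (3)·-1.9333 - (-3)·0.0000) / (12) = -0.2833
  s = (10 - (-2)·-0.6000 - (-4)·-1.9333 - (3)·-0.2833) / (12) = 0.1597
Iteration 2:
  p = (-1 - (-1)·-1.9333 - (4)·-0.2833 - (4)·0.1597) / (10) = -0.2439
  q = (-12 - (-1)·-0.2439 - (-1)·-0.2833 - (2)·0.1597) / (6) = -2.1411
  r = (-11 - (3)·-0.2439 - (3)·-2.1411 - (-3)·0.1597) / (12) = -0.2805
  s = (10 - (-2)·-0.2439 - (-4)·-2.1411 - (3)·-0.2805) / (12) = 0.1491
Residual b − A·x = (-0.1765, 0.0240, -0.0317, 0.0001); ∞-norm = 0.1765

0.1765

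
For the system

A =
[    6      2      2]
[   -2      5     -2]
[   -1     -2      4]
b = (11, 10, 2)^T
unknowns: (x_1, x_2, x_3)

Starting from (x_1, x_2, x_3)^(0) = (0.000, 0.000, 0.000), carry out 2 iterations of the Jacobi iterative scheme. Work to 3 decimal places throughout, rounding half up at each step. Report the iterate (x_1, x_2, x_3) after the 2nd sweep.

Iteration 1:
  x_1 = (11 - (2)·0.000 - (2)·0.000) / (6) = 1.833
  x_2 = (10 - (-2)·0.000 - (-2)·0.000) / (5) = 2.000
  x_3 = (2 - (-1)·0.000 - (-2)·0.000) / (4) = 0.500
Iteration 2:
  x_1 = (11 - (2)·2.000 - (2)·0.500) / (6) = 1.000
  x_2 = (10 - (-2)·1.833 - (-2)·0.500) / (5) = 2.933
  x_3 = (2 - (-1)·1.833 - (-2)·2.000) / (4) = 1.958

(1.000, 2.933, 1.958)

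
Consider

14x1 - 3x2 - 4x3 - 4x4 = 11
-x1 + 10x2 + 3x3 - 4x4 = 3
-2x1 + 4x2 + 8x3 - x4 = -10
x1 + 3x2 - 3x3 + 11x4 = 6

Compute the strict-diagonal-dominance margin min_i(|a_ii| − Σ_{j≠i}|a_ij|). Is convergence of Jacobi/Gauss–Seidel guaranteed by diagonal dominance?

1

row 1: |14| − (3+4+4) = 3
row 2: |10| − (1+3+4) = 2
row 3: |8| − (2+4+1) = 1
row 4: |11| − (1+3+3) = 4
minimum over rows = 1 → strictly diagonally dominant (convergence guaranteed)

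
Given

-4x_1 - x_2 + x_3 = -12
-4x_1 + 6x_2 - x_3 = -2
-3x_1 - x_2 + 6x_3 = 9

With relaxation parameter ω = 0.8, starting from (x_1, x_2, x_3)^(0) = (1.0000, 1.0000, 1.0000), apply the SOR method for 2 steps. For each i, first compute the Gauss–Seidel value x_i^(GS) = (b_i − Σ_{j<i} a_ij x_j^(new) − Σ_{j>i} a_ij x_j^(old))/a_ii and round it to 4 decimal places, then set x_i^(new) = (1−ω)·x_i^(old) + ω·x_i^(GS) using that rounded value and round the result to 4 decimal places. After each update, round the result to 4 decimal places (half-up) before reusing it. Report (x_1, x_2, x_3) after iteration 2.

(3.1561, 2.0584, 3.2636)

Iteration 1:
  x_1: GS value = (-12 - (-1)·1.0000 - (1)·1.0000) / (-4) = 3.0000;  x_1 ← (1−ω)·1.0000 + ω·3.0000 = 2.6000
  x_2: GS value = (-2 - (-4)·2.6000 - (-1)·1.0000) / (6) = 1.5667;  x_2 ← (1−ω)·1.0000 + ω·1.5667 = 1.4534
  x_3: GS value = (9 - (-3)·2.6000 - (-1)·1.4534) / (6) = 3.0422;  x_3 ← (1−ω)·1.0000 + ω·3.0422 = 2.6338
Iteration 2:
  x_1: GS value = (-12 - (-1)·1.4534 - (1)·2.6338) / (-4) = 3.2951;  x_1 ← (1−ω)·2.6000 + ω·3.2951 = 3.1561
  x_2: GS value = (-2 - (-4)·3.1561 - (-1)·2.6338) / (6) = 2.2097;  x_2 ← (1−ω)·1.4534 + ω·2.2097 = 2.0584
  x_3: GS value = (9 - (-3)·3.1561 - (-1)·2.0584) / (6) = 3.4211;  x_3 ← (1−ω)·2.6338 + ω·3.4211 = 3.2636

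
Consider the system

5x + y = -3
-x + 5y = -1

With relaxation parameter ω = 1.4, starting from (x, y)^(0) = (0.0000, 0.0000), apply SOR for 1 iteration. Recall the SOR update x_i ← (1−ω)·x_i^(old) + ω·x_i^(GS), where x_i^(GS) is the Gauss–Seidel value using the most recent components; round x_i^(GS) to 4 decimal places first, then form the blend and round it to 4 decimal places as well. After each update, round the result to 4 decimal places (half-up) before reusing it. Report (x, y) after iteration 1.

Iteration 1:
  x: GS value = (-3 - (1)·0.0000) / (5) = -0.6000;  x ← (1−ω)·0.0000 + ω·-0.6000 = -0.8400
  y: GS value = (-1 - (-1)·-0.8400) / (5) = -0.3680;  y ← (1−ω)·0.0000 + ω·-0.3680 = -0.5152

(-0.8400, -0.5152)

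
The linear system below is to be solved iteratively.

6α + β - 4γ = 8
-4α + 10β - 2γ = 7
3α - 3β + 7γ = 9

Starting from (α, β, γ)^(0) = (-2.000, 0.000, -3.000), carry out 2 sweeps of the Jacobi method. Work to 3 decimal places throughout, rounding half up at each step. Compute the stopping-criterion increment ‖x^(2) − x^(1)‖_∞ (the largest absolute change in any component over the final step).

Iteration 1:
  α = (8 - (1)·0.000 - (-4)·-3.000) / (6) = -0.667
  β = (7 - (-4)·-2.000 - (-2)·-3.000) / (10) = -0.700
  γ = (9 - (3)·-2.000 - (-3)·0.000) / (7) = 2.143
Iteration 2:
  α = (8 - (1)·-0.700 - (-4)·2.143) / (6) = 2.879
  β = (7 - (-4)·-0.667 - (-2)·2.143) / (10) = 0.862
  γ = (9 - (3)·-0.667 - (-3)·-0.700) / (7) = 1.272
Change: (3.546, 1.562, -0.871) → max |·| = 3.546

3.546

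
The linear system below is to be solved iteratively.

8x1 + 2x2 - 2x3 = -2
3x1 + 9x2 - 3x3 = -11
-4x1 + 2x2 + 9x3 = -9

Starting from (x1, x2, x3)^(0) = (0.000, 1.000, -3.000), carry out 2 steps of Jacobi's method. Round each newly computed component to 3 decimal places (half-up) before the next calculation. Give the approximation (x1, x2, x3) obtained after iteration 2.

(0.000, -1.213, -1.062)

Iteration 1:
  x1 = (-2 - (2)·1.000 - (-2)·-3.000) / (8) = -1.250
  x2 = (-11 - (3)·0.000 - (-3)·-3.000) / (9) = -2.222
  x3 = (-9 - (-4)·0.000 - (2)·1.000) / (9) = -1.222
Iteration 2:
  x1 = (-2 - (2)·-2.222 - (-2)·-1.222) / (8) = 0.000
  x2 = (-11 - (3)·-1.250 - (-3)·-1.222) / (9) = -1.213
  x3 = (-9 - (-4)·-1.250 - (2)·-2.222) / (9) = -1.062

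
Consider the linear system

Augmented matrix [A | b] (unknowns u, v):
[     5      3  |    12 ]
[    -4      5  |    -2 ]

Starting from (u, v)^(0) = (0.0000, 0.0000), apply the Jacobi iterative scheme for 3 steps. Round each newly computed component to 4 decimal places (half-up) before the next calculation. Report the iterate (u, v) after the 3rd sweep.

Iteration 1:
  u = (12 - (3)·0.0000) / (5) = 2.4000
  v = (-2 - (-4)·0.0000) / (5) = -0.4000
Iteration 2:
  u = (12 - (3)·-0.4000) / (5) = 2.6400
  v = (-2 - (-4)·2.4000) / (5) = 1.5200
Iteration 3:
  u = (12 - (3)·1.5200) / (5) = 1.4880
  v = (-2 - (-4)·2.6400) / (5) = 1.7120

(1.4880, 1.7120)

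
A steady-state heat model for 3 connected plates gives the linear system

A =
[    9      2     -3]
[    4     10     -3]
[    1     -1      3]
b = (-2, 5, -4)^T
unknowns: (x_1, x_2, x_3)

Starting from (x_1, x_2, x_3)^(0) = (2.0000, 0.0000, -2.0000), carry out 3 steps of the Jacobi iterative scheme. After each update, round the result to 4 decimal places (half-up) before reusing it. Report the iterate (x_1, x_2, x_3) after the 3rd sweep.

(-0.7247, 0.3745, -1.0185)

Iteration 1:
  x_1 = (-2 - (2)·0.0000 - (-3)·-2.0000) / (9) = -0.8889
  x_2 = (5 - (4)·2.0000 - (-3)·-2.0000) / (10) = -0.9000
  x_3 = (-4 - (1)·2.0000 - (-1)·0.0000) / (3) = -2.0000
Iteration 2:
  x_1 = (-2 - (2)·-0.9000 - (-3)·-2.0000) / (9) = -0.6889
  x_2 = (5 - (4)·-0.8889 - (-3)·-2.0000) / (10) = 0.2556
  x_3 = (-4 - (1)·-0.8889 - (-1)·-0.9000) / (3) = -1.3370
Iteration 3:
  x_1 = (-2 - (2)·0.2556 - (-3)·-1.3370) / (9) = -0.7247
  x_2 = (5 - (4)·-0.6889 - (-3)·-1.3370) / (10) = 0.3745
  x_3 = (-4 - (1)·-0.6889 - (-1)·0.2556) / (3) = -1.0185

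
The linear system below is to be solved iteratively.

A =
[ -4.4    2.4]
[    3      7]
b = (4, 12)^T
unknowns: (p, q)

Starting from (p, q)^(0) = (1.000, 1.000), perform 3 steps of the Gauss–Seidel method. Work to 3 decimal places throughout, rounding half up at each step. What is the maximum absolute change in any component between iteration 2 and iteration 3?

Iteration 1:
  p = (4 - (2.4)·1.000) / (-4.4) = -0.364
  q = (12 - (3)·-0.364) / (7) = 1.870
Iteration 2:
  p = (4 - (2.4)·1.870) / (-4.4) = 0.111
  q = (12 - (3)·0.111) / (7) = 1.667
Iteration 3:
  p = (4 - (2.4)·1.667) / (-4.4) = 0.000
  q = (12 - (3)·0.000) / (7) = 1.714
Change: (-0.111, 0.047) → max |·| = 0.111

0.111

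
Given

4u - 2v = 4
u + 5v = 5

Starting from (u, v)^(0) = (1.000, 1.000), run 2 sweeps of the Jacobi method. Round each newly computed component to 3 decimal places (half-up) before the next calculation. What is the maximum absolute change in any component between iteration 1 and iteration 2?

0.100

Iteration 1:
  u = (4 - (-2)·1.000) / (4) = 1.500
  v = (5 - (1)·1.000) / (5) = 0.800
Iteration 2:
  u = (4 - (-2)·0.800) / (4) = 1.400
  v = (5 - (1)·1.500) / (5) = 0.700
Change: (-0.100, -0.100) → max |·| = 0.100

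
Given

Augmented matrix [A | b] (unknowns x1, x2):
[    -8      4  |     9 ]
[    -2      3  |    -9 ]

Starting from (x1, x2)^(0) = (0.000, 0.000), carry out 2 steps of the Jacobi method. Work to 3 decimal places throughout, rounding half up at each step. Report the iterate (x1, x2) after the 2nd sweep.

(-2.625, -3.750)

Iteration 1:
  x1 = (9 - (4)·0.000) / (-8) = -1.125
  x2 = (-9 - (-2)·0.000) / (3) = -3.000
Iteration 2:
  x1 = (9 - (4)·-3.000) / (-8) = -2.625
  x2 = (-9 - (-2)·-1.125) / (3) = -3.750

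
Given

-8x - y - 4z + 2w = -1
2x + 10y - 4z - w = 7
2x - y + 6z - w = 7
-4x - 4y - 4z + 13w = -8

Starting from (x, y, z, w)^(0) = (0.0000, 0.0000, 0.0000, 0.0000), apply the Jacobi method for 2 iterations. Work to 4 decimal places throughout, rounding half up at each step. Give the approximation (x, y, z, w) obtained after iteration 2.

(-0.6997, 1.0801, 1.1391, -0.0026)

Iteration 1:
  x = (-1 - (-1)·0.0000 - (-4)·0.0000 - (2)·0.0000) / (-8) = 0.1250
  y = (7 - (2)·0.0000 - (-4)·0.0000 - (-1)·0.0000) / (10) = 0.7000
  z = (7 - (2)·0.0000 - (-1)·0.0000 - (-1)·0.0000) / (6) = 1.1667
  w = (-8 - (-4)·0.0000 - (-4)·0.0000 - (-4)·0.0000) / (13) = -0.6154
Iteration 2:
  x = (-1 - (-1)·0.7000 - (-4)·1.1667 - (2)·-0.6154) / (-8) = -0.6997
  y = (7 - (2)·0.1250 - (-4)·1.1667 - (-1)·-0.6154) / (10) = 1.0801
  z = (7 - (2)·0.1250 - (-1)·0.7000 - (-1)·-0.6154) / (6) = 1.1391
  w = (-8 - (-4)·0.1250 - (-4)·0.7000 - (-4)·1.1667) / (13) = -0.0026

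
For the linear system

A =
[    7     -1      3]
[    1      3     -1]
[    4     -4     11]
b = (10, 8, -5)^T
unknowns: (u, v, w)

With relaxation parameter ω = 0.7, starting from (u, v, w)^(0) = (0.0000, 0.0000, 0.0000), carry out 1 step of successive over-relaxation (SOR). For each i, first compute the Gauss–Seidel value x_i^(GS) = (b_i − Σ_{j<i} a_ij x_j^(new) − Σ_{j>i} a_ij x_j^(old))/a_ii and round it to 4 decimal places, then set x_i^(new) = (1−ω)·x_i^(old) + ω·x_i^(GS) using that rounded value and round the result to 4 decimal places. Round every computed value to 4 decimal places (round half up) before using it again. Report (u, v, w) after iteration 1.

(1.0000, 1.6333, -0.1570)

Iteration 1:
  u: GS value = (10 - (-1)·0.0000 - (3)·0.0000) / (7) = 1.4286;  u ← (1−ω)·0.0000 + ω·1.4286 = 1.0000
  v: GS value = (8 - (1)·1.0000 - (-1)·0.0000) / (3) = 2.3333;  v ← (1−ω)·0.0000 + ω·2.3333 = 1.6333
  w: GS value = (-5 - (4)·1.0000 - (-4)·1.6333) / (11) = -0.2243;  w ← (1−ω)·0.0000 + ω·-0.2243 = -0.1570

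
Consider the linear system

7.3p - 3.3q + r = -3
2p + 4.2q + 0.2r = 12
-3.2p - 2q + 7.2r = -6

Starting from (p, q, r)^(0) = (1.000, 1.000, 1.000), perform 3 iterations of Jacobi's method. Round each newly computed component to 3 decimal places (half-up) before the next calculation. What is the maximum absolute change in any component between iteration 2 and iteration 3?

0.495

Iteration 1:
  p = (-3 - (-3.3)·1.000 - (1)·1.000) / (7.3) = -0.096
  q = (12 - (2)·1.000 - (0.2)·1.000) / (4.2) = 2.333
  r = (-6 - (-3.2)·1.000 - (-2)·1.000) / (7.2) = -0.111
Iteration 2:
  p = (-3 - (-3.3)·2.333 - (1)·-0.111) / (7.3) = 0.659
  q = (12 - (2)·-0.096 - (0.2)·-0.111) / (4.2) = 2.908
  r = (-6 - (-3.2)·-0.096 - (-2)·2.333) / (7.2) = -0.228
Iteration 3:
  p = (-3 - (-3.3)·2.908 - (1)·-0.228) / (7.3) = 0.935
  q = (12 - (2)·0.659 - (0.2)·-0.228) / (4.2) = 2.554
  r = (-6 - (-3.2)·0.659 - (-2)·2.908) / (7.2) = 0.267
Change: (0.276, -0.354, 0.495) → max |·| = 0.495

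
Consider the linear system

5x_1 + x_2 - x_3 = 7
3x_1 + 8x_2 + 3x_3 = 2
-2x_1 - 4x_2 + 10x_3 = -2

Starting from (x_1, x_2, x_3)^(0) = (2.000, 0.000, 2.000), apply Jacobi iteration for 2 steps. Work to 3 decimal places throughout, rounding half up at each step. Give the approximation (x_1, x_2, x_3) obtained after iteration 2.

(1.690, -0.500, -0.340)

Iteration 1:
  x_1 = (7 - (1)·0.000 - (-1)·2.000) / (5) = 1.800
  x_2 = (2 - (3)·2.000 - (3)·2.000) / (8) = -1.250
  x_3 = (-2 - (-2)·2.000 - (-4)·0.000) / (10) = 0.200
Iteration 2:
  x_1 = (7 - (1)·-1.250 - (-1)·0.200) / (5) = 1.690
  x_2 = (2 - (3)·1.800 - (3)·0.200) / (8) = -0.500
  x_3 = (-2 - (-2)·1.800 - (-4)·-1.250) / (10) = -0.340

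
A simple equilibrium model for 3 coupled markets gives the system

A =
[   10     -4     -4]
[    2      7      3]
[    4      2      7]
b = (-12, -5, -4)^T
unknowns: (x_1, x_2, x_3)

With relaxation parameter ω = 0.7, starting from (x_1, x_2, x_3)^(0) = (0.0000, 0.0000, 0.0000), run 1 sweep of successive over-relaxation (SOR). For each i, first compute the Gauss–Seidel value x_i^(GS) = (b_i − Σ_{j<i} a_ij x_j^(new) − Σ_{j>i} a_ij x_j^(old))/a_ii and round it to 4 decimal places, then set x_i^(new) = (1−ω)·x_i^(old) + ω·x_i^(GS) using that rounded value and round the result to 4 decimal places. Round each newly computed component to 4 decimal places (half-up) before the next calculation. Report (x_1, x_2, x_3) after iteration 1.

Iteration 1:
  x_1: GS value = (-12 - (-4)·0.0000 - (-4)·0.0000) / (10) = -1.2000;  x_1 ← (1−ω)·0.0000 + ω·-1.2000 = -0.8400
  x_2: GS value = (-5 - (2)·-0.8400 - (3)·0.0000) / (7) = -0.4743;  x_2 ← (1−ω)·0.0000 + ω·-0.4743 = -0.3320
  x_3: GS value = (-4 - (4)·-0.8400 - (2)·-0.3320) / (7) = 0.0034;  x_3 ← (1−ω)·0.0000 + ω·0.0034 = 0.0024

(-0.8400, -0.3320, 0.0024)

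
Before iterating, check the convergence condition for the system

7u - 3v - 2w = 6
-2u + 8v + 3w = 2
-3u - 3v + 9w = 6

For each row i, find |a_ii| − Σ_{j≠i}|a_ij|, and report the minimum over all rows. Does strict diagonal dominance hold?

row 1: |7| − (3+2) = 2
row 2: |8| − (2+3) = 3
row 3: |9| − (3+3) = 3
minimum over rows = 2 → strictly diagonally dominant (convergence guaranteed)

2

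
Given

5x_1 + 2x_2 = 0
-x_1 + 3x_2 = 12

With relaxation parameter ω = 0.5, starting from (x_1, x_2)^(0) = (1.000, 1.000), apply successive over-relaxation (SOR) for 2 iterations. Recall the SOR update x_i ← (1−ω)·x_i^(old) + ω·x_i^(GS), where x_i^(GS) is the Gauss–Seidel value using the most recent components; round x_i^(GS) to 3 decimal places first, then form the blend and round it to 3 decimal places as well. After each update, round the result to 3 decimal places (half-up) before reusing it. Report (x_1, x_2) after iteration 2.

Iteration 1:
  x_1: GS value = (0 - (2)·1.000) / (5) = -0.400;  x_1 ← (1−ω)·1.000 + ω·-0.400 = 0.300
  x_2: GS value = (12 - (-1)·0.300) / (3) = 4.100;  x_2 ← (1−ω)·1.000 + ω·4.100 = 2.550
Iteration 2:
  x_1: GS value = (0 - (2)·2.550) / (5) = -1.020;  x_1 ← (1−ω)·0.300 + ω·-1.020 = -0.360
  x_2: GS value = (12 - (-1)·-0.360) / (3) = 3.880;  x_2 ← (1−ω)·2.550 + ω·3.880 = 3.215

(-0.360, 3.215)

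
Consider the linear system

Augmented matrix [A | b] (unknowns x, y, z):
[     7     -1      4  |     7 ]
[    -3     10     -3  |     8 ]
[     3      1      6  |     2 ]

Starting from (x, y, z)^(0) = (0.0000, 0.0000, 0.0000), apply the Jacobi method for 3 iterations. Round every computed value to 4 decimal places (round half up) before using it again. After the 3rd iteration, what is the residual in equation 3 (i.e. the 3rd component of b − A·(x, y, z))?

Iteration 1:
  x = (7 - (-1)·0.0000 - (4)·0.0000) / (7) = 1.0000
  y = (8 - (-3)·0.0000 - (-3)·0.0000) / (10) = 0.8000
  z = (2 - (3)·0.0000 - (1)·0.0000) / (6) = 0.3333
Iteration 2:
  x = (7 - (-1)·0.8000 - (4)·0.3333) / (7) = 0.9238
  y = (8 - (-3)·1.0000 - (-3)·0.3333) / (10) = 1.2000
  z = (2 - (3)·1.0000 - (1)·0.8000) / (6) = -0.3000
Iteration 3:
  x = (7 - (-1)·1.2000 - (4)·-0.3000) / (7) = 1.3429
  y = (8 - (-3)·0.9238 - (-3)·-0.3000) / (10) = 0.9871
  z = (2 - (3)·0.9238 - (1)·1.2000) / (6) = -0.3286
Residual b − A·x = (-0.0988, 1.1719, -1.0442)

-1.0442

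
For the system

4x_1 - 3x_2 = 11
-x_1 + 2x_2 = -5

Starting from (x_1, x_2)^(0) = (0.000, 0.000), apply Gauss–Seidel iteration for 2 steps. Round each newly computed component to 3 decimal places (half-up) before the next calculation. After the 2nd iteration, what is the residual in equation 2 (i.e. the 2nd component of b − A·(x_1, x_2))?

Iteration 1:
  x_1 = (11 - (-3)·0.000) / (4) = 2.750
  x_2 = (-5 - (-1)·2.750) / (2) = -1.125
Iteration 2:
  x_1 = (11 - (-3)·-1.125) / (4) = 1.906
  x_2 = (-5 - (-1)·1.906) / (2) = -1.547
Residual b − A·x = (-1.265, 0.000)

0.000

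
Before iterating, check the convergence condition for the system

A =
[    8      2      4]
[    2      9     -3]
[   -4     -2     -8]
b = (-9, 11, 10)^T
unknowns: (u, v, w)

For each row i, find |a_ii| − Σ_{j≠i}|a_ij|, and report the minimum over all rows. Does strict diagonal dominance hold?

row 1: |8| − (2+4) = 2
row 2: |9| − (2+3) = 4
row 3: |-8| − (4+2) = 2
minimum over rows = 2 → strictly diagonally dominant (convergence guaranteed)

2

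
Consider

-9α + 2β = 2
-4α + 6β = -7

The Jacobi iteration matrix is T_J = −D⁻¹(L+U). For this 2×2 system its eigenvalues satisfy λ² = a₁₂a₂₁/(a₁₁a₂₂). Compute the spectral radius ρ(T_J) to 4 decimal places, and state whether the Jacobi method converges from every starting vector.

0.3849

a₁₂a₂₁/(a₁₁a₂₂) = (2)·(-4) / ((-9)·(6)) = 0.148148
ρ = √|0.148148| = √0.148148 = 0.3849
ρ < 1, so Jacobi converges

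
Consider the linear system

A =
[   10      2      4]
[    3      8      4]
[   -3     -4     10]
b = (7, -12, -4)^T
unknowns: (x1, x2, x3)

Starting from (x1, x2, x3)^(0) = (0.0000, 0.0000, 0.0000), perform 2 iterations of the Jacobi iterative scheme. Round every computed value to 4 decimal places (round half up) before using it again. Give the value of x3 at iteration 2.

Iteration 1:
  x1 = (7 - (2)·0.0000 - (4)·0.0000) / (10) = 0.7000
  x2 = (-12 - (3)·0.0000 - (4)·0.0000) / (8) = -1.5000
  x3 = (-4 - (-3)·0.0000 - (-4)·0.0000) / (10) = -0.4000
Iteration 2:
  x1 = (7 - (2)·-1.5000 - (4)·-0.4000) / (10) = 1.1600
  x2 = (-12 - (3)·0.7000 - (4)·-0.4000) / (8) = -1.5625
  x3 = (-4 - (-3)·0.7000 - (-4)·-1.5000) / (10) = -0.7900

-0.7900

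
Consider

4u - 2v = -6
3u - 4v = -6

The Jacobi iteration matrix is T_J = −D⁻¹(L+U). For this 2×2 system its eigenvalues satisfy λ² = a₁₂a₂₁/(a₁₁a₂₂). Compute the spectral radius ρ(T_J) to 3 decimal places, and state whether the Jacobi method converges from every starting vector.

0.612

a₁₂a₂₁/(a₁₁a₂₂) = (-2)·(3) / ((4)·(-4)) = 0.375000
ρ = √|0.375000| = √0.375000 = 0.612
ρ < 1, so Jacobi converges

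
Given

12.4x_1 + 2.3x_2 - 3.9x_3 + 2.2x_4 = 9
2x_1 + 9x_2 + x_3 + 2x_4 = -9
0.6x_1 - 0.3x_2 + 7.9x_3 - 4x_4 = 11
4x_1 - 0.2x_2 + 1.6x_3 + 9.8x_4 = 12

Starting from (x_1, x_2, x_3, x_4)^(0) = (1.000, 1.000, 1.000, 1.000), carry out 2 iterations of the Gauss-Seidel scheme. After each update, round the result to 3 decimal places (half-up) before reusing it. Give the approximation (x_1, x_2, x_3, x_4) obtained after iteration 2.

(1.453, -1.661, 1.535, 0.347)

Iteration 1:
  x_1 = (9 - (2.3)·1.000 - (-3.9)·1.000 - (2.2)·1.000) / (12.4) = 0.677
  x_2 = (-9 - (2)·0.677 - (1)·1.000 - (2)·1.000) / (9) = -1.484
  x_3 = (11 - (0.6)·0.677 - (-0.3)·-1.484 - (-4)·1.000) / (7.9) = 1.791
  x_4 = (12 - (4)·0.677 - (-0.2)·-1.484 - (1.6)·1.791) / (9.8) = 0.625
Iteration 2:
  x_1 = (9 - (2.3)·-1.484 - (-3.9)·1.791 - (2.2)·0.625) / (12.4) = 1.453
  x_2 = (-9 - (2)·1.453 - (1)·1.791 - (2)·0.625) / (9) = -1.661
  x_3 = (11 - (0.6)·1.453 - (-0.3)·-1.661 - (-4)·0.625) / (7.9) = 1.535
  x_4 = (12 - (4)·1.453 - (-0.2)·-1.661 - (1.6)·1.535) / (9.8) = 0.347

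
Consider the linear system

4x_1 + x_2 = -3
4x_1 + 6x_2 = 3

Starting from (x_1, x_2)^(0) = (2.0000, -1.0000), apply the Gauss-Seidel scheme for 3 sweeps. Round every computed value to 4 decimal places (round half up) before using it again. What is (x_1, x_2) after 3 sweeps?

(-1.0347, 1.1898)

Iteration 1:
  x_1 = (-3 - (1)·-1.0000) / (4) = -0.5000
  x_2 = (3 - (4)·-0.5000) / (6) = 0.8333
Iteration 2:
  x_1 = (-3 - (1)·0.8333) / (4) = -0.9583
  x_2 = (3 - (4)·-0.9583) / (6) = 1.1389
Iteration 3:
  x_1 = (-3 - (1)·1.1389) / (4) = -1.0347
  x_2 = (3 - (4)·-1.0347) / (6) = 1.1898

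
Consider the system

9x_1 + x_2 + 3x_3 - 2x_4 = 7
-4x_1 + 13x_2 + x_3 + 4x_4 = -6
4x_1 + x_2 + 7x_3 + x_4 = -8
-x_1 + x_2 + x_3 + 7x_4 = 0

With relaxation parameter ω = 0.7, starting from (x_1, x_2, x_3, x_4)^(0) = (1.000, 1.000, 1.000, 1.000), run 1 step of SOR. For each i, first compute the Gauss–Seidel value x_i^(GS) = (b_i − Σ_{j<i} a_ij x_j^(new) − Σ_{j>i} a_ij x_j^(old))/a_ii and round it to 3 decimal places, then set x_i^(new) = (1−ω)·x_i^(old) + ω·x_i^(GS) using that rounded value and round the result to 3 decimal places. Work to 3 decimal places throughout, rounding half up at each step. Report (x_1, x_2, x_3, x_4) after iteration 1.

Iteration 1:
  x_1: GS value = (7 - (1)·1.000 - (3)·1.000 - (-2)·1.000) / (9) = 0.556;  x_1 ← (1−ω)·1.000 + ω·0.556 = 0.689
  x_2: GS value = (-6 - (-4)·0.689 - (1)·1.000 - (4)·1.000) / (13) = -0.634;  x_2 ← (1−ω)·1.000 + ω·-0.634 = -0.144
  x_3: GS value = (-8 - (4)·0.689 - (1)·-0.144 - (1)·1.000) / (7) = -1.659;  x_3 ← (1−ω)·1.000 + ω·-1.659 = -0.861
  x_4: GS value = (0 - (-1)·0.689 - (1)·-0.144 - (1)·-0.861) / (7) = 0.242;  x_4 ← (1−ω)·1.000 + ω·0.242 = 0.469

(0.689, -0.144, -0.861, 0.469)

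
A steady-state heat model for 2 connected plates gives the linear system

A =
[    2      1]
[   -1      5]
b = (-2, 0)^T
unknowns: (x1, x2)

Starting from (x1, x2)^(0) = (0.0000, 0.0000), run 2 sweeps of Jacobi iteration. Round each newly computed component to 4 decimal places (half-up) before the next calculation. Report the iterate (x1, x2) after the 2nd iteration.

Iteration 1:
  x1 = (-2 - (1)·0.0000) / (2) = -1.0000
  x2 = (0 - (-1)·0.0000) / (5) = 0.0000
Iteration 2:
  x1 = (-2 - (1)·0.0000) / (2) = -1.0000
  x2 = (0 - (-1)·-1.0000) / (5) = -0.2000

(-1.0000, -0.2000)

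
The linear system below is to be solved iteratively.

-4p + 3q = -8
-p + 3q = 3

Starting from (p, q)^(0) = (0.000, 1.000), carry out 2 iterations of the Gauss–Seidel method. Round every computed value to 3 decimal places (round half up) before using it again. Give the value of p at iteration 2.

3.438

Iteration 1:
  p = (-8 - (3)·1.000) / (-4) = 2.750
  q = (3 - (-1)·2.750) / (3) = 1.917
Iteration 2:
  p = (-8 - (3)·1.917) / (-4) = 3.438
  q = (3 - (-1)·3.438) / (3) = 2.146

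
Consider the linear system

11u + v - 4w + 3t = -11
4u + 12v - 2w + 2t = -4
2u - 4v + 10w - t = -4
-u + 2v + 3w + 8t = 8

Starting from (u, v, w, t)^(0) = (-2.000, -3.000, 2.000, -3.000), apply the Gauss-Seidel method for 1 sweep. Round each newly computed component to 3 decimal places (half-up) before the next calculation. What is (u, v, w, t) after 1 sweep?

Iteration 1:
  u = (-11 - (1)·-3.000 - (-4)·2.000 - (3)·-3.000) / (11) = 0.818
  v = (-4 - (4)·0.818 - (-2)·2.000 - (2)·-3.000) / (12) = 0.227
  w = (-4 - (2)·0.818 - (-4)·0.227 - (-1)·-3.000) / (10) = -0.773
  t = (8 - (-1)·0.818 - (2)·0.227 - (3)·-0.773) / (8) = 1.335

(0.818, 0.227, -0.773, 1.335)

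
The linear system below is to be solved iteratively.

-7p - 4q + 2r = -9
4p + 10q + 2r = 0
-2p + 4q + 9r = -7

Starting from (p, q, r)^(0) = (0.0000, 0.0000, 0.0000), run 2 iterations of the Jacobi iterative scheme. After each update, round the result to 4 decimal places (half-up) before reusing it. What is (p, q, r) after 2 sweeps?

(1.0635, -0.3587, -0.4921)

Iteration 1:
  p = (-9 - (-4)·0.0000 - (2)·0.0000) / (-7) = 1.2857
  q = (0 - (4)·0.0000 - (2)·0.0000) / (10) = 0.0000
  r = (-7 - (-2)·0.0000 - (4)·0.0000) / (9) = -0.7778
Iteration 2:
  p = (-9 - (-4)·0.0000 - (2)·-0.7778) / (-7) = 1.0635
  q = (0 - (4)·1.2857 - (2)·-0.7778) / (10) = -0.3587
  r = (-7 - (-2)·1.2857 - (4)·0.0000) / (9) = -0.4921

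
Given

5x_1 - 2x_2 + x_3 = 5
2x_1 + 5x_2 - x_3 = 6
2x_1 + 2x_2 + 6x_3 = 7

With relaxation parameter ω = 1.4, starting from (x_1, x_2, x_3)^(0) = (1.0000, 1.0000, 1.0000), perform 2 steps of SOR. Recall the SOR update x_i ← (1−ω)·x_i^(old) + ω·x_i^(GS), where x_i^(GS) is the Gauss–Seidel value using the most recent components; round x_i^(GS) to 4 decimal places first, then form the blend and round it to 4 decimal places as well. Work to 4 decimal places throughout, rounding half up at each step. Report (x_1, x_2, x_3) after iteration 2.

(1.2923, 0.6870, 0.6127)

Iteration 1:
  x_1: GS value = (5 - (-2)·1.0000 - (1)·1.0000) / (5) = 1.2000;  x_1 ← (1−ω)·1.0000 + ω·1.2000 = 1.2800
  x_2: GS value = (6 - (2)·1.2800 - (-1)·1.0000) / (5) = 0.8880;  x_2 ← (1−ω)·1.0000 + ω·0.8880 = 0.8432
  x_3: GS value = (7 - (2)·1.2800 - (2)·0.8432) / (6) = 0.4589;  x_3 ← (1−ω)·1.0000 + ω·0.4589 = 0.2425
Iteration 2:
  x_1: GS value = (5 - (-2)·0.8432 - (1)·0.2425) / (5) = 1.2888;  x_1 ← (1−ω)·1.2800 + ω·1.2888 = 1.2923
  x_2: GS value = (6 - (2)·1.2923 - (-1)·0.2425) / (5) = 0.7316;  x_2 ← (1−ω)·0.8432 + ω·0.7316 = 0.6870
  x_3: GS value = (7 - (2)·1.2923 - (2)·0.6870) / (6) = 0.5069;  x_3 ← (1−ω)·0.2425 + ω·0.5069 = 0.6127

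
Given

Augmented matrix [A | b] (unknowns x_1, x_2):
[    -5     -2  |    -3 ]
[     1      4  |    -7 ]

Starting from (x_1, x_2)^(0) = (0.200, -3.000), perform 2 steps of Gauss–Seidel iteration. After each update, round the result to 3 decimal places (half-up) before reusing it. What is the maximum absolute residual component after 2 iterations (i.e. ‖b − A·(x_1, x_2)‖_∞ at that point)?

Iteration 1:
  x_1 = (-3 - (-2)·-3.000) / (-5) = 1.800
  x_2 = (-7 - (1)·1.800) / (4) = -2.200
Iteration 2:
  x_1 = (-3 - (-2)·-2.200) / (-5) = 1.480
  x_2 = (-7 - (1)·1.480) / (4) = -2.120
Residual b − A·x = (0.160, 0.000); ∞-norm = 0.160

0.160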